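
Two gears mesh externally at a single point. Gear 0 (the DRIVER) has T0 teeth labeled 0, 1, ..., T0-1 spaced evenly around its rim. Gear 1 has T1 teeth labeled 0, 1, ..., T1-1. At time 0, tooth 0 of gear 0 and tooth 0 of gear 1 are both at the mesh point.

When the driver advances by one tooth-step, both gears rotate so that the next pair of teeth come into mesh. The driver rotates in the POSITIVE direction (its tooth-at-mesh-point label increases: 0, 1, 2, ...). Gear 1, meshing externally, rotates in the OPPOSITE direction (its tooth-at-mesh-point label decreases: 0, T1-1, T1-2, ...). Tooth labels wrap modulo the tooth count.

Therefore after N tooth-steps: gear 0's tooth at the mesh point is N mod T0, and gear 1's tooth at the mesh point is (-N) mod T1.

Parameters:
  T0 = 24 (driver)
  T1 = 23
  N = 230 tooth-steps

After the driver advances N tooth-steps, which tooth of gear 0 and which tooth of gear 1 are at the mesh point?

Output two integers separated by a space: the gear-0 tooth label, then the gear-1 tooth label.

Gear 0 (driver, T0=24): tooth at mesh = N mod T0
  230 = 9 * 24 + 14, so 230 mod 24 = 14
  gear 0 tooth = 14
Gear 1 (driven, T1=23): tooth at mesh = (-N) mod T1
  230 = 10 * 23 + 0, so 230 mod 23 = 0
  (-230) mod 23 = 0
Mesh after 230 steps: gear-0 tooth 14 meets gear-1 tooth 0

Answer: 14 0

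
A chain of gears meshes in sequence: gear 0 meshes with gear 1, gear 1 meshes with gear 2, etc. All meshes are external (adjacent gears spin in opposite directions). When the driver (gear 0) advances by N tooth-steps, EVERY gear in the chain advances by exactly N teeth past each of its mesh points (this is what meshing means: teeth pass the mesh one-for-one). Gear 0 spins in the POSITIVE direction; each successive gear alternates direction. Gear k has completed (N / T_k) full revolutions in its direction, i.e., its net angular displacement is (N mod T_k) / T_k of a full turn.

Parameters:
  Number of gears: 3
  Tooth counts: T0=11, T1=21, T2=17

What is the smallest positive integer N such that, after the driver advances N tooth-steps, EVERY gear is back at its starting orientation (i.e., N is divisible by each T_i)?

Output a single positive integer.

Gear k returns to start when N is a multiple of T_k.
All gears at start simultaneously when N is a common multiple of [11, 21, 17]; the smallest such N is lcm(11, 21, 17).
Start: lcm = T0 = 11
Fold in T1=21: gcd(11, 21) = 1; lcm(11, 21) = 11 * 21 / 1 = 231 / 1 = 231
Fold in T2=17: gcd(231, 17) = 1; lcm(231, 17) = 231 * 17 / 1 = 3927 / 1 = 3927
Full cycle length = 3927

Answer: 3927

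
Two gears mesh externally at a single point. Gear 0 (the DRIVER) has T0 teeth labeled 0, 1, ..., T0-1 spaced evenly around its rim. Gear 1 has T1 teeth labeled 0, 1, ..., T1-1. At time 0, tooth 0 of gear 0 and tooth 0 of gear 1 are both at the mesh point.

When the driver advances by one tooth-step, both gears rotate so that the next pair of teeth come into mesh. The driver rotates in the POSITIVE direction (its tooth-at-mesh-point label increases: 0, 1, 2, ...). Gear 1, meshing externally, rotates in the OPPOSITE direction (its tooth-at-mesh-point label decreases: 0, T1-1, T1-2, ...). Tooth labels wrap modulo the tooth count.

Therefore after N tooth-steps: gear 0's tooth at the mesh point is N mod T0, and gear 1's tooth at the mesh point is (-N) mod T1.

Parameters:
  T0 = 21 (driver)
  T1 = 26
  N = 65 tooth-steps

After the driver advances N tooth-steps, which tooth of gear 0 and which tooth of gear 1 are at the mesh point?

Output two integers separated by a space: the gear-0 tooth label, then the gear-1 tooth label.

Gear 0 (driver, T0=21): tooth at mesh = N mod T0
  65 = 3 * 21 + 2, so 65 mod 21 = 2
  gear 0 tooth = 2
Gear 1 (driven, T1=26): tooth at mesh = (-N) mod T1
  65 = 2 * 26 + 13, so 65 mod 26 = 13
  (-65) mod 26 = (-13) mod 26 = 26 - 13 = 13
Mesh after 65 steps: gear-0 tooth 2 meets gear-1 tooth 13

Answer: 2 13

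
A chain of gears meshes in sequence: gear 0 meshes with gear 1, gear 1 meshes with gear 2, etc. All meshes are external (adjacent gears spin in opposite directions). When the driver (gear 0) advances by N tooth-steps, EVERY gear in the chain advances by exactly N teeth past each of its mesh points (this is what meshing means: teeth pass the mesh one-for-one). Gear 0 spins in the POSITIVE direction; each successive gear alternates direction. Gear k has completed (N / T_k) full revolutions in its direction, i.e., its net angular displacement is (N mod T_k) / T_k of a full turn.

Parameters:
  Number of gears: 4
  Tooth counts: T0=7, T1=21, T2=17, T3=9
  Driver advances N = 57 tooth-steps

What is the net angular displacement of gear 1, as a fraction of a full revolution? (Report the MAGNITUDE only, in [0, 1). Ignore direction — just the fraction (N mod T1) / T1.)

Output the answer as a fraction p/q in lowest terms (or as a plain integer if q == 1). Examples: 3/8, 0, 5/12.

Chain of 4 gears, tooth counts: [7, 21, 17, 9]
  gear 0: T0=7, direction=positive, advance = 57 mod 7 = 1 teeth = 1/7 turn
  gear 1: T1=21, direction=negative, advance = 57 mod 21 = 15 teeth = 15/21 turn
  gear 2: T2=17, direction=positive, advance = 57 mod 17 = 6 teeth = 6/17 turn
  gear 3: T3=9, direction=negative, advance = 57 mod 9 = 3 teeth = 3/9 turn
Gear 1: 57 mod 21 = 15
Fraction = 15 / 21 = 5/7 (gcd(15,21)=3) = 5/7

Answer: 5/7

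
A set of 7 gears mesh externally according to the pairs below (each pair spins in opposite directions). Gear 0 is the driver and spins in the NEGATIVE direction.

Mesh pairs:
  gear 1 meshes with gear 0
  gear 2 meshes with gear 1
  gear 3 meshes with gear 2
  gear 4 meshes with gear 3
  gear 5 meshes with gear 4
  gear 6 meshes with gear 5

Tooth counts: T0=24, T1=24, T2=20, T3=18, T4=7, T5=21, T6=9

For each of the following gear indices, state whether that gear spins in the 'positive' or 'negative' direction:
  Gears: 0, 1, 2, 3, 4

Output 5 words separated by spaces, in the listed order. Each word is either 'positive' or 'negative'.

Answer: negative positive negative positive negative

Derivation:
Gear 0 (driver): negative (depth 0)
  gear 1: meshes with gear 0 -> depth 1 -> positive (opposite of gear 0)
  gear 2: meshes with gear 1 -> depth 2 -> negative (opposite of gear 1)
  gear 3: meshes with gear 2 -> depth 3 -> positive (opposite of gear 2)
  gear 4: meshes with gear 3 -> depth 4 -> negative (opposite of gear 3)
  gear 5: meshes with gear 4 -> depth 5 -> positive (opposite of gear 4)
  gear 6: meshes with gear 5 -> depth 6 -> negative (opposite of gear 5)
Queried indices 0, 1, 2, 3, 4 -> negative, positive, negative, positive, negative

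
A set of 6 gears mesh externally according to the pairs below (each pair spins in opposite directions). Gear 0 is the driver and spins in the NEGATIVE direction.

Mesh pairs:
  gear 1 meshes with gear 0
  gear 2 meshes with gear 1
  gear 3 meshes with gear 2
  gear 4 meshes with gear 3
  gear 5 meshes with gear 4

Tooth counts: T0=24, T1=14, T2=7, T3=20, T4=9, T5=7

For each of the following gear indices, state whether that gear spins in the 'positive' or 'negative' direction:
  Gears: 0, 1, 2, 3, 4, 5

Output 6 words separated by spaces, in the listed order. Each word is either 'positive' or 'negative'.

Gear 0 (driver): negative (depth 0)
  gear 1: meshes with gear 0 -> depth 1 -> positive (opposite of gear 0)
  gear 2: meshes with gear 1 -> depth 2 -> negative (opposite of gear 1)
  gear 3: meshes with gear 2 -> depth 3 -> positive (opposite of gear 2)
  gear 4: meshes with gear 3 -> depth 4 -> negative (opposite of gear 3)
  gear 5: meshes with gear 4 -> depth 5 -> positive (opposite of gear 4)
Queried indices 0, 1, 2, 3, 4, 5 -> negative, positive, negative, positive, negative, positive

Answer: negative positive negative positive negative positive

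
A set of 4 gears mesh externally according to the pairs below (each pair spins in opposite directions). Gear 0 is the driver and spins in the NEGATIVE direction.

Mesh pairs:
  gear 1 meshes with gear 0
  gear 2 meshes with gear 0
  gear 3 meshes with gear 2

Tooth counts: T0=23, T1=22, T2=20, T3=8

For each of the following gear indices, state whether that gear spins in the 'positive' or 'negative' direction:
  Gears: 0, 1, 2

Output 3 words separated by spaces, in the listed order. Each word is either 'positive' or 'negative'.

Answer: negative positive positive

Derivation:
Gear 0 (driver): negative (depth 0)
  gear 1: meshes with gear 0 -> depth 1 -> positive (opposite of gear 0)
  gear 2: meshes with gear 0 -> depth 1 -> positive (opposite of gear 0)
  gear 3: meshes with gear 2 -> depth 2 -> negative (opposite of gear 2)
Queried indices 0, 1, 2 -> negative, positive, positive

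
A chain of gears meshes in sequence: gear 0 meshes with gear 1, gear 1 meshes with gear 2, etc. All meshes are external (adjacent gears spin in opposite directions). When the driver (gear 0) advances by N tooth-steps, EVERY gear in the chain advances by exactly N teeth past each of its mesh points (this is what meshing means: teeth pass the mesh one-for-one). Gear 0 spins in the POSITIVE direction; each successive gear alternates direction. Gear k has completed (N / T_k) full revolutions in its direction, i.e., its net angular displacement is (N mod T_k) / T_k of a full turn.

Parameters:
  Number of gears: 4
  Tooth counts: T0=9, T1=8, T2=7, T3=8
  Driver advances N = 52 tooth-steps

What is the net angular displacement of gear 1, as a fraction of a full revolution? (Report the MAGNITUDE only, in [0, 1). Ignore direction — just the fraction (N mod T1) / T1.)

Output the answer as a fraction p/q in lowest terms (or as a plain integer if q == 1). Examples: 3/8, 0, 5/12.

Answer: 1/2

Derivation:
Chain of 4 gears, tooth counts: [9, 8, 7, 8]
  gear 0: T0=9, direction=positive, advance = 52 mod 9 = 7 teeth = 7/9 turn
  gear 1: T1=8, direction=negative, advance = 52 mod 8 = 4 teeth = 4/8 turn
  gear 2: T2=7, direction=positive, advance = 52 mod 7 = 3 teeth = 3/7 turn
  gear 3: T3=8, direction=negative, advance = 52 mod 8 = 4 teeth = 4/8 turn
Gear 1: 52 mod 8 = 4
Fraction = 4 / 8 = 1/2 (gcd(4,8)=4) = 1/2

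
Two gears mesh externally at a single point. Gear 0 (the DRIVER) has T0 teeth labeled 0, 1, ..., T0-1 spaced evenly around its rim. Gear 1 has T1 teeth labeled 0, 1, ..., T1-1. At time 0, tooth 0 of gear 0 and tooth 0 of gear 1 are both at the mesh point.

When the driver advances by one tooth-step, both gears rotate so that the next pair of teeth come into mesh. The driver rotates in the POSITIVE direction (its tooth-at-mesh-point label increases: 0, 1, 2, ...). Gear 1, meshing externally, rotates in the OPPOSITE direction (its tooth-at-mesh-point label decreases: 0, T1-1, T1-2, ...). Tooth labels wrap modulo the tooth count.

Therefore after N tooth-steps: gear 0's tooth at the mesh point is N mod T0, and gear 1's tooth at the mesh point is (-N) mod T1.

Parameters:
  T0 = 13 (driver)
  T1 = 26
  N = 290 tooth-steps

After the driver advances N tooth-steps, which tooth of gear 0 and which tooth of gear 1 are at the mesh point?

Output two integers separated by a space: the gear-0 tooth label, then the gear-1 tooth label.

Answer: 4 22

Derivation:
Gear 0 (driver, T0=13): tooth at mesh = N mod T0
  290 = 22 * 13 + 4, so 290 mod 13 = 4
  gear 0 tooth = 4
Gear 1 (driven, T1=26): tooth at mesh = (-N) mod T1
  290 = 11 * 26 + 4, so 290 mod 26 = 4
  (-290) mod 26 = (-4) mod 26 = 26 - 4 = 22
Mesh after 290 steps: gear-0 tooth 4 meets gear-1 tooth 22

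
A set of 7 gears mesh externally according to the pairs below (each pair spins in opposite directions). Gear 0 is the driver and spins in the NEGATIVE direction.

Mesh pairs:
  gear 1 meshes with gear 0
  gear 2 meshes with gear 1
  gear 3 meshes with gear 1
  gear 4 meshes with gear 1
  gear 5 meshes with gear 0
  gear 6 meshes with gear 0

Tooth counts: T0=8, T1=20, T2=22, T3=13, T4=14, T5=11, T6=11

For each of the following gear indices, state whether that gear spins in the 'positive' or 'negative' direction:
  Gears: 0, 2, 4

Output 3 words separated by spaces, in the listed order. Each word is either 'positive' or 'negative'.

Gear 0 (driver): negative (depth 0)
  gear 1: meshes with gear 0 -> depth 1 -> positive (opposite of gear 0)
  gear 2: meshes with gear 1 -> depth 2 -> negative (opposite of gear 1)
  gear 3: meshes with gear 1 -> depth 2 -> negative (opposite of gear 1)
  gear 4: meshes with gear 1 -> depth 2 -> negative (opposite of gear 1)
  gear 5: meshes with gear 0 -> depth 1 -> positive (opposite of gear 0)
  gear 6: meshes with gear 0 -> depth 1 -> positive (opposite of gear 0)
Queried indices 0, 2, 4 -> negative, negative, negative

Answer: negative negative negative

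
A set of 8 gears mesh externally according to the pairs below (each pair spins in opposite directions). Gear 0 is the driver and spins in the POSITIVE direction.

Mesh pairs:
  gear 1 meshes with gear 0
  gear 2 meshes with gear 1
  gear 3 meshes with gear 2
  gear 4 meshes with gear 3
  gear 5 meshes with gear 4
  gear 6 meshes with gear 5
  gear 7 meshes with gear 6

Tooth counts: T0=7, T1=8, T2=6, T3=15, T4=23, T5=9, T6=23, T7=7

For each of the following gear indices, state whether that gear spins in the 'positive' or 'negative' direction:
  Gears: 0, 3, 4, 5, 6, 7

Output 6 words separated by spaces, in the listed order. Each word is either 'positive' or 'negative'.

Gear 0 (driver): positive (depth 0)
  gear 1: meshes with gear 0 -> depth 1 -> negative (opposite of gear 0)
  gear 2: meshes with gear 1 -> depth 2 -> positive (opposite of gear 1)
  gear 3: meshes with gear 2 -> depth 3 -> negative (opposite of gear 2)
  gear 4: meshes with gear 3 -> depth 4 -> positive (opposite of gear 3)
  gear 5: meshes with gear 4 -> depth 5 -> negative (opposite of gear 4)
  gear 6: meshes with gear 5 -> depth 6 -> positive (opposite of gear 5)
  gear 7: meshes with gear 6 -> depth 7 -> negative (opposite of gear 6)
Queried indices 0, 3, 4, 5, 6, 7 -> positive, negative, positive, negative, positive, negative

Answer: positive negative positive negative positive negative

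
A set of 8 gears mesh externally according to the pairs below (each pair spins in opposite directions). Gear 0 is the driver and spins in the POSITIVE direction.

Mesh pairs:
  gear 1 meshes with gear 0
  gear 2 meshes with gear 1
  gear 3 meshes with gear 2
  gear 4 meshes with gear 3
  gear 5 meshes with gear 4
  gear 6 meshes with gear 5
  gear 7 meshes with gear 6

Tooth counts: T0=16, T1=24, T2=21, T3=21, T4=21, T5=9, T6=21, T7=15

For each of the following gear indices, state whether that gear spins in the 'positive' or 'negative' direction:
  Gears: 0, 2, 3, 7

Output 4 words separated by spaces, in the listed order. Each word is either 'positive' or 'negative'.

Answer: positive positive negative negative

Derivation:
Gear 0 (driver): positive (depth 0)
  gear 1: meshes with gear 0 -> depth 1 -> negative (opposite of gear 0)
  gear 2: meshes with gear 1 -> depth 2 -> positive (opposite of gear 1)
  gear 3: meshes with gear 2 -> depth 3 -> negative (opposite of gear 2)
  gear 4: meshes with gear 3 -> depth 4 -> positive (opposite of gear 3)
  gear 5: meshes with gear 4 -> depth 5 -> negative (opposite of gear 4)
  gear 6: meshes with gear 5 -> depth 6 -> positive (opposite of gear 5)
  gear 7: meshes with gear 6 -> depth 7 -> negative (opposite of gear 6)
Queried indices 0, 2, 3, 7 -> positive, positive, negative, negative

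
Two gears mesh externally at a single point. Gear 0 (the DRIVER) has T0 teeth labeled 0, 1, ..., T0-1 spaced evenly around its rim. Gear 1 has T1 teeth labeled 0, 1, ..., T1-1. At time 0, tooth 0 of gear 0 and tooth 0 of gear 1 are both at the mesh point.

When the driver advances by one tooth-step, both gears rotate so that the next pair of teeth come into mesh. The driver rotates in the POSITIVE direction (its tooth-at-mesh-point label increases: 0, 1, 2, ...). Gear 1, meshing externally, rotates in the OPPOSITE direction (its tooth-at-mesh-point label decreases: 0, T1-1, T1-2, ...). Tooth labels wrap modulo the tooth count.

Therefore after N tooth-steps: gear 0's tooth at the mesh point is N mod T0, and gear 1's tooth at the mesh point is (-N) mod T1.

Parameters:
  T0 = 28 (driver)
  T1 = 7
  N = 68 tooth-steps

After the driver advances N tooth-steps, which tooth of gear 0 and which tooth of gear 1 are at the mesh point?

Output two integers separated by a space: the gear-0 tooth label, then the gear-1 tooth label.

Answer: 12 2

Derivation:
Gear 0 (driver, T0=28): tooth at mesh = N mod T0
  68 = 2 * 28 + 12, so 68 mod 28 = 12
  gear 0 tooth = 12
Gear 1 (driven, T1=7): tooth at mesh = (-N) mod T1
  68 = 9 * 7 + 5, so 68 mod 7 = 5
  (-68) mod 7 = (-5) mod 7 = 7 - 5 = 2
Mesh after 68 steps: gear-0 tooth 12 meets gear-1 tooth 2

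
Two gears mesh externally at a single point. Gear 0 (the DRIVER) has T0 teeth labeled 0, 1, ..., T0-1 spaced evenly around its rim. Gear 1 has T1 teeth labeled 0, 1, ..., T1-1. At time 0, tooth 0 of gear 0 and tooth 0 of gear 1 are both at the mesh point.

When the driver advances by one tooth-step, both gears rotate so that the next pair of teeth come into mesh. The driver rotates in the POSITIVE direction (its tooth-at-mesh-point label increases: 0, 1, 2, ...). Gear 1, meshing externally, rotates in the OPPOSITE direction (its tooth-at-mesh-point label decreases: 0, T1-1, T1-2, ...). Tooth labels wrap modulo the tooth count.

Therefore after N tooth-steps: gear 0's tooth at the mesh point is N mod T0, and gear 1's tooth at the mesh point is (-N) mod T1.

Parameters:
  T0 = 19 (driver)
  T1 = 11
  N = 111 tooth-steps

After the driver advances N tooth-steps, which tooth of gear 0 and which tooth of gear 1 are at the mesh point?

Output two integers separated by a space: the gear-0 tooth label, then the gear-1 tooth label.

Answer: 16 10

Derivation:
Gear 0 (driver, T0=19): tooth at mesh = N mod T0
  111 = 5 * 19 + 16, so 111 mod 19 = 16
  gear 0 tooth = 16
Gear 1 (driven, T1=11): tooth at mesh = (-N) mod T1
  111 = 10 * 11 + 1, so 111 mod 11 = 1
  (-111) mod 11 = (-1) mod 11 = 11 - 1 = 10
Mesh after 111 steps: gear-0 tooth 16 meets gear-1 tooth 10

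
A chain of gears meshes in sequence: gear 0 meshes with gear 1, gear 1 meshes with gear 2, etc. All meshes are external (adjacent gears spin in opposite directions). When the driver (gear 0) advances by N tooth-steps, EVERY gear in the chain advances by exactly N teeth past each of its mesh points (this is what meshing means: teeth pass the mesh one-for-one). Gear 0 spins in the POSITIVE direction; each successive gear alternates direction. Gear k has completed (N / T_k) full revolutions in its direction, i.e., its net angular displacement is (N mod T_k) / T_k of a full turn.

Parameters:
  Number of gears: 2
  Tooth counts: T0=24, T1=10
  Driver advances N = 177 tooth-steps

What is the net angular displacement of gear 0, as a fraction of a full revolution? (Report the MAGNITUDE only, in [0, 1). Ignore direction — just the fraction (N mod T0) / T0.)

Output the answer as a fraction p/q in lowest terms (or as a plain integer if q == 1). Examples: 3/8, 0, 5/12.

Answer: 3/8

Derivation:
Chain of 2 gears, tooth counts: [24, 10]
  gear 0: T0=24, direction=positive, advance = 177 mod 24 = 9 teeth = 9/24 turn
  gear 1: T1=10, direction=negative, advance = 177 mod 10 = 7 teeth = 7/10 turn
Gear 0: 177 mod 24 = 9
Fraction = 9 / 24 = 3/8 (gcd(9,24)=3) = 3/8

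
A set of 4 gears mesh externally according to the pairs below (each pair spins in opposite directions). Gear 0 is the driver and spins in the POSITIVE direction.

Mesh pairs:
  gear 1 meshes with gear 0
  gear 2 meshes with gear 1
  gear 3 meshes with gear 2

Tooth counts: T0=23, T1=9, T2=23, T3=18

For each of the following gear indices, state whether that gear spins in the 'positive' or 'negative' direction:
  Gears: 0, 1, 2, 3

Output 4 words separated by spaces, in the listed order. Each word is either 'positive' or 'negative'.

Gear 0 (driver): positive (depth 0)
  gear 1: meshes with gear 0 -> depth 1 -> negative (opposite of gear 0)
  gear 2: meshes with gear 1 -> depth 2 -> positive (opposite of gear 1)
  gear 3: meshes with gear 2 -> depth 3 -> negative (opposite of gear 2)
Queried indices 0, 1, 2, 3 -> positive, negative, positive, negative

Answer: positive negative positive negative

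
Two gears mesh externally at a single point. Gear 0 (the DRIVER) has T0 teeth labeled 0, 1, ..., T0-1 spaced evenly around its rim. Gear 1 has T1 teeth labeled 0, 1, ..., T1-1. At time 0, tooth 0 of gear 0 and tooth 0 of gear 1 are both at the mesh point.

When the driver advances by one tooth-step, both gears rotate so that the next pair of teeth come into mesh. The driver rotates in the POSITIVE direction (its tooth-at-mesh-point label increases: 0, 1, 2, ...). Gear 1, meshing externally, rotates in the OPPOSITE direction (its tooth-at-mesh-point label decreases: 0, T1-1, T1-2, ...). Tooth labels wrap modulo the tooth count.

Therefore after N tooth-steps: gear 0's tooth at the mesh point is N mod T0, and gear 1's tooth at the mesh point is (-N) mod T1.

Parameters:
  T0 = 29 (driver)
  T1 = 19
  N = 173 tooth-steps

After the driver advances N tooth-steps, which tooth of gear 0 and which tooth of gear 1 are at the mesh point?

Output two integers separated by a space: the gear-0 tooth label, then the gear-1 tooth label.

Answer: 28 17

Derivation:
Gear 0 (driver, T0=29): tooth at mesh = N mod T0
  173 = 5 * 29 + 28, so 173 mod 29 = 28
  gear 0 tooth = 28
Gear 1 (driven, T1=19): tooth at mesh = (-N) mod T1
  173 = 9 * 19 + 2, so 173 mod 19 = 2
  (-173) mod 19 = (-2) mod 19 = 19 - 2 = 17
Mesh after 173 steps: gear-0 tooth 28 meets gear-1 tooth 17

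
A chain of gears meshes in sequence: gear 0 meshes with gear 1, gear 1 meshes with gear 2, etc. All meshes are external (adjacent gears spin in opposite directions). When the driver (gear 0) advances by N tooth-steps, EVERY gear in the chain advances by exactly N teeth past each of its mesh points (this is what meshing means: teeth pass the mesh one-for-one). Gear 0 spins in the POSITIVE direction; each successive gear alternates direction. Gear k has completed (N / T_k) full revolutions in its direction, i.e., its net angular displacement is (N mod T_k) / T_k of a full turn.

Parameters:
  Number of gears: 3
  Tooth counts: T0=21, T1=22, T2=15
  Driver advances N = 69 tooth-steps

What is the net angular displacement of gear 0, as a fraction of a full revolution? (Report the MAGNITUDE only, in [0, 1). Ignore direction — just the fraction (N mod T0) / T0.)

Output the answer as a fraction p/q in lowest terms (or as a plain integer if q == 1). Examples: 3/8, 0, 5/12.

Answer: 2/7

Derivation:
Chain of 3 gears, tooth counts: [21, 22, 15]
  gear 0: T0=21, direction=positive, advance = 69 mod 21 = 6 teeth = 6/21 turn
  gear 1: T1=22, direction=negative, advance = 69 mod 22 = 3 teeth = 3/22 turn
  gear 2: T2=15, direction=positive, advance = 69 mod 15 = 9 teeth = 9/15 turn
Gear 0: 69 mod 21 = 6
Fraction = 6 / 21 = 2/7 (gcd(6,21)=3) = 2/7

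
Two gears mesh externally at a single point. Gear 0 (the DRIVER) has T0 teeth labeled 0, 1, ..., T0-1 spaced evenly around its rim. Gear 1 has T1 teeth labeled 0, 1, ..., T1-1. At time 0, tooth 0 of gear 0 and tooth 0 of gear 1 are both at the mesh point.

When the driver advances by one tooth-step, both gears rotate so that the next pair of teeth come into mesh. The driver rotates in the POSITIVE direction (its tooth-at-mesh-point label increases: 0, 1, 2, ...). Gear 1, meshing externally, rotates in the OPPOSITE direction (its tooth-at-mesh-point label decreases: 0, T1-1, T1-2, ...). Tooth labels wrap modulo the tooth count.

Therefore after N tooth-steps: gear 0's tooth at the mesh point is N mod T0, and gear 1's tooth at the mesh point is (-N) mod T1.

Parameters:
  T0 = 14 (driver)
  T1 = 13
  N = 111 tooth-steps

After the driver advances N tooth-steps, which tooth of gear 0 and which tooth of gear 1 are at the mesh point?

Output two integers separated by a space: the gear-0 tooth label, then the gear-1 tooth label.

Gear 0 (driver, T0=14): tooth at mesh = N mod T0
  111 = 7 * 14 + 13, so 111 mod 14 = 13
  gear 0 tooth = 13
Gear 1 (driven, T1=13): tooth at mesh = (-N) mod T1
  111 = 8 * 13 + 7, so 111 mod 13 = 7
  (-111) mod 13 = (-7) mod 13 = 13 - 7 = 6
Mesh after 111 steps: gear-0 tooth 13 meets gear-1 tooth 6

Answer: 13 6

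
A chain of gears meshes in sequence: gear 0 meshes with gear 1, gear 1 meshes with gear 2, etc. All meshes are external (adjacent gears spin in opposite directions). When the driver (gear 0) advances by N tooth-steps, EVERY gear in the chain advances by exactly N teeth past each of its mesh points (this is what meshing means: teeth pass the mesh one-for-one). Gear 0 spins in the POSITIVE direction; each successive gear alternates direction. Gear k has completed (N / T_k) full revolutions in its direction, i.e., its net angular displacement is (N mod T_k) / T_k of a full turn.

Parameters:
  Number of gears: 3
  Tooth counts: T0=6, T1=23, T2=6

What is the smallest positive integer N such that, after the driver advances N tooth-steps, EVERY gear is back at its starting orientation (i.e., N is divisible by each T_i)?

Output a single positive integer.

Answer: 138

Derivation:
Gear k returns to start when N is a multiple of T_k.
All gears at start simultaneously when N is a common multiple of [6, 23, 6]; the smallest such N is lcm(6, 23, 6).
Start: lcm = T0 = 6
Fold in T1=23: gcd(6, 23) = 1; lcm(6, 23) = 6 * 23 / 1 = 138 / 1 = 138
Fold in T2=6: gcd(138, 6) = 6; lcm(138, 6) = 138 * 6 / 6 = 828 / 6 = 138
Full cycle length = 138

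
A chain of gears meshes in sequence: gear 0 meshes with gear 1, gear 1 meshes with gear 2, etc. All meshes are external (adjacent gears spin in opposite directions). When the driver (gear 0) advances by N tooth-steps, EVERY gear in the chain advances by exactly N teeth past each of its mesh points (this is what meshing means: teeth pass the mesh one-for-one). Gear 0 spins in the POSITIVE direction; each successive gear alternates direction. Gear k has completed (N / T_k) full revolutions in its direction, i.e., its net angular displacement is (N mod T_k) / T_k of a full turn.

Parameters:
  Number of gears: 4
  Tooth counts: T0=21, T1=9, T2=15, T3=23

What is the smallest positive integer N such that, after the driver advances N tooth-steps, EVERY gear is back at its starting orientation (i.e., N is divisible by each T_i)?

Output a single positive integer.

Answer: 7245

Derivation:
Gear k returns to start when N is a multiple of T_k.
All gears at start simultaneously when N is a common multiple of [21, 9, 15, 23]; the smallest such N is lcm(21, 9, 15, 23).
Start: lcm = T0 = 21
Fold in T1=9: gcd(21, 9) = 3; lcm(21, 9) = 21 * 9 / 3 = 189 / 3 = 63
Fold in T2=15: gcd(63, 15) = 3; lcm(63, 15) = 63 * 15 / 3 = 945 / 3 = 315
Fold in T3=23: gcd(315, 23) = 1; lcm(315, 23) = 315 * 23 / 1 = 7245 / 1 = 7245
Full cycle length = 7245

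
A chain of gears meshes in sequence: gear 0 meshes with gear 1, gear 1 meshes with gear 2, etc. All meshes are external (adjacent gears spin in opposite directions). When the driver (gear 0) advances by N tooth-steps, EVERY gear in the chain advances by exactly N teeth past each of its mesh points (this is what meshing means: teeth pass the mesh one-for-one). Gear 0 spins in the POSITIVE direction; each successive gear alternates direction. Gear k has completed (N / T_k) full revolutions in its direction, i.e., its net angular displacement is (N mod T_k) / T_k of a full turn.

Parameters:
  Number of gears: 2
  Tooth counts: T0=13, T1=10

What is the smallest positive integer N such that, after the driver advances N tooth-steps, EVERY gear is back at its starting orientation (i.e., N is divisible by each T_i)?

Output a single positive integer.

Answer: 130

Derivation:
Gear k returns to start when N is a multiple of T_k.
All gears at start simultaneously when N is a common multiple of [13, 10]; the smallest such N is lcm(13, 10).
Start: lcm = T0 = 13
Fold in T1=10: gcd(13, 10) = 1; lcm(13, 10) = 13 * 10 / 1 = 130 / 1 = 130
Full cycle length = 130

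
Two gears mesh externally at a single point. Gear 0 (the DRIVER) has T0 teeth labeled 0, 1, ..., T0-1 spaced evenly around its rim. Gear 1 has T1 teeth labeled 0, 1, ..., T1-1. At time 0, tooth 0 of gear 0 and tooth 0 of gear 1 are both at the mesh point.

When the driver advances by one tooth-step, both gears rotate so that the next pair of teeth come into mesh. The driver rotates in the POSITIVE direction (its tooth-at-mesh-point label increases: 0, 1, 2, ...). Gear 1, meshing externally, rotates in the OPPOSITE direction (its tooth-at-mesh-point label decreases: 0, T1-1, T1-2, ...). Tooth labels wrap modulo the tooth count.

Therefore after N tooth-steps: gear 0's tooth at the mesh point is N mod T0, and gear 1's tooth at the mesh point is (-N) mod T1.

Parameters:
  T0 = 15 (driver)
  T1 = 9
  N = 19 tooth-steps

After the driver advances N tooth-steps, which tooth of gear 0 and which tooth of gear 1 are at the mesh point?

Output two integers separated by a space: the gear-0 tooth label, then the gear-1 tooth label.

Gear 0 (driver, T0=15): tooth at mesh = N mod T0
  19 = 1 * 15 + 4, so 19 mod 15 = 4
  gear 0 tooth = 4
Gear 1 (driven, T1=9): tooth at mesh = (-N) mod T1
  19 = 2 * 9 + 1, so 19 mod 9 = 1
  (-19) mod 9 = (-1) mod 9 = 9 - 1 = 8
Mesh after 19 steps: gear-0 tooth 4 meets gear-1 tooth 8

Answer: 4 8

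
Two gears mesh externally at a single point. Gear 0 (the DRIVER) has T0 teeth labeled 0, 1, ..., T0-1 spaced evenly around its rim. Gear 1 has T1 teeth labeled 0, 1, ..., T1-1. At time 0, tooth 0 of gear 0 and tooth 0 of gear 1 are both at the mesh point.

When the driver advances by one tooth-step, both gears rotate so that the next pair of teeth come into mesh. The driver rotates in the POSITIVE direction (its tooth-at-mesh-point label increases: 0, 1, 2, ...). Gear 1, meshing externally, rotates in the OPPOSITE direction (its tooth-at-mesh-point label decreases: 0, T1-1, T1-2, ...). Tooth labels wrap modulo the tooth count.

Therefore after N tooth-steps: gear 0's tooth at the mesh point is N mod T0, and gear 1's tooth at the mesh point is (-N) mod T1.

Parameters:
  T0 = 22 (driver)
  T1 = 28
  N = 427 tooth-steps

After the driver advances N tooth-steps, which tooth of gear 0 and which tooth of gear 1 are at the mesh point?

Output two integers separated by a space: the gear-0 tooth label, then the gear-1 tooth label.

Gear 0 (driver, T0=22): tooth at mesh = N mod T0
  427 = 19 * 22 + 9, so 427 mod 22 = 9
  gear 0 tooth = 9
Gear 1 (driven, T1=28): tooth at mesh = (-N) mod T1
  427 = 15 * 28 + 7, so 427 mod 28 = 7
  (-427) mod 28 = (-7) mod 28 = 28 - 7 = 21
Mesh after 427 steps: gear-0 tooth 9 meets gear-1 tooth 21

Answer: 9 21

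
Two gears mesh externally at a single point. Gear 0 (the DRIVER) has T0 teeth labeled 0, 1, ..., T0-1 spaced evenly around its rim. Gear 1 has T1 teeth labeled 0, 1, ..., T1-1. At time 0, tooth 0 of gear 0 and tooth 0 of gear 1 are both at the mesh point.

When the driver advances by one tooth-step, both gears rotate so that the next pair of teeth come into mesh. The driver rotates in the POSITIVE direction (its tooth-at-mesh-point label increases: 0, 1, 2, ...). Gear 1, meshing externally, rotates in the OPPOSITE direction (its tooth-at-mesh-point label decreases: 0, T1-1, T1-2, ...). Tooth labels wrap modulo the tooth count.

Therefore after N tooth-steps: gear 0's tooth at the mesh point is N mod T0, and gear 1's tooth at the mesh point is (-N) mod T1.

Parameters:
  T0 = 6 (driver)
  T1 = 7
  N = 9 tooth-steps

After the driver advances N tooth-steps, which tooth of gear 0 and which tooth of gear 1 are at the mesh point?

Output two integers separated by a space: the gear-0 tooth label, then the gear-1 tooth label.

Gear 0 (driver, T0=6): tooth at mesh = N mod T0
  9 = 1 * 6 + 3, so 9 mod 6 = 3
  gear 0 tooth = 3
Gear 1 (driven, T1=7): tooth at mesh = (-N) mod T1
  9 = 1 * 7 + 2, so 9 mod 7 = 2
  (-9) mod 7 = (-2) mod 7 = 7 - 2 = 5
Mesh after 9 steps: gear-0 tooth 3 meets gear-1 tooth 5

Answer: 3 5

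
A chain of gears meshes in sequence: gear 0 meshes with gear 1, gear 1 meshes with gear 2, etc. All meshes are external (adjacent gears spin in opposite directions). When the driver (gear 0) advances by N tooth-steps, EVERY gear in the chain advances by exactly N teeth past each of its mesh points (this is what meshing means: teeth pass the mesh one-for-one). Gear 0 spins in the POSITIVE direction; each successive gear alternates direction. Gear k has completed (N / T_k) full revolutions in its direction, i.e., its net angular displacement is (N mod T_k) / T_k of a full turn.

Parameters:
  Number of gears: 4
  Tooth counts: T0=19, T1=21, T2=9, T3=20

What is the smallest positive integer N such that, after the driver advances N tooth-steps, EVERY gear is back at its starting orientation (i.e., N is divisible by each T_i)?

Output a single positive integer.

Gear k returns to start when N is a multiple of T_k.
All gears at start simultaneously when N is a common multiple of [19, 21, 9, 20]; the smallest such N is lcm(19, 21, 9, 20).
Start: lcm = T0 = 19
Fold in T1=21: gcd(19, 21) = 1; lcm(19, 21) = 19 * 21 / 1 = 399 / 1 = 399
Fold in T2=9: gcd(399, 9) = 3; lcm(399, 9) = 399 * 9 / 3 = 3591 / 3 = 1197
Fold in T3=20: gcd(1197, 20) = 1; lcm(1197, 20) = 1197 * 20 / 1 = 23940 / 1 = 23940
Full cycle length = 23940

Answer: 23940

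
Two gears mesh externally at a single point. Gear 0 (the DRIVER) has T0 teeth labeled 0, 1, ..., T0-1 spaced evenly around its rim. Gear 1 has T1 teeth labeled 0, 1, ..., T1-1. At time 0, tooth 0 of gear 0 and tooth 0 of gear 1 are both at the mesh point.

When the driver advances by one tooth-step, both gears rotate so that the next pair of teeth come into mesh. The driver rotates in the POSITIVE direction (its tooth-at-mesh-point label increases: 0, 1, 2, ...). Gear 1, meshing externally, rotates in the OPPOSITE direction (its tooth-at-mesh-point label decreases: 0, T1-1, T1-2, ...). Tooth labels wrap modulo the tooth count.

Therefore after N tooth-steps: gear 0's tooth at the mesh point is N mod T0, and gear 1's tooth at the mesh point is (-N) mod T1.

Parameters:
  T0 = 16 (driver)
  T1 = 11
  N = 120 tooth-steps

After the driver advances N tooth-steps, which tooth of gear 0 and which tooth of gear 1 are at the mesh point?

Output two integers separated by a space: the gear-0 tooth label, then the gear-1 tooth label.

Gear 0 (driver, T0=16): tooth at mesh = N mod T0
  120 = 7 * 16 + 8, so 120 mod 16 = 8
  gear 0 tooth = 8
Gear 1 (driven, T1=11): tooth at mesh = (-N) mod T1
  120 = 10 * 11 + 10, so 120 mod 11 = 10
  (-120) mod 11 = (-10) mod 11 = 11 - 10 = 1
Mesh after 120 steps: gear-0 tooth 8 meets gear-1 tooth 1

Answer: 8 1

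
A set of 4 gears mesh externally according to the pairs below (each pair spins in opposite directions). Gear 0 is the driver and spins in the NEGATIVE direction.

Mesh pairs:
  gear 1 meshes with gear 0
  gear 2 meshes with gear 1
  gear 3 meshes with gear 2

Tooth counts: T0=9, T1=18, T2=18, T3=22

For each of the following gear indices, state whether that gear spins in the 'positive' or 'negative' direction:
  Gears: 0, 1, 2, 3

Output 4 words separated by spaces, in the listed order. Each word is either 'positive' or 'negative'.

Answer: negative positive negative positive

Derivation:
Gear 0 (driver): negative (depth 0)
  gear 1: meshes with gear 0 -> depth 1 -> positive (opposite of gear 0)
  gear 2: meshes with gear 1 -> depth 2 -> negative (opposite of gear 1)
  gear 3: meshes with gear 2 -> depth 3 -> positive (opposite of gear 2)
Queried indices 0, 1, 2, 3 -> negative, positive, negative, positive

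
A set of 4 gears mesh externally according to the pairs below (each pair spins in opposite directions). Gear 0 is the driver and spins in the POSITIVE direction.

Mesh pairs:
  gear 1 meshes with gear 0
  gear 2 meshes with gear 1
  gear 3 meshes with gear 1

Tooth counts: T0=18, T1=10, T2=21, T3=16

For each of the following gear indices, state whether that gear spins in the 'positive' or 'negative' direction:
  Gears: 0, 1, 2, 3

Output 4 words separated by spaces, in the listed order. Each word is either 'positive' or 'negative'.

Gear 0 (driver): positive (depth 0)
  gear 1: meshes with gear 0 -> depth 1 -> negative (opposite of gear 0)
  gear 2: meshes with gear 1 -> depth 2 -> positive (opposite of gear 1)
  gear 3: meshes with gear 1 -> depth 2 -> positive (opposite of gear 1)
Queried indices 0, 1, 2, 3 -> positive, negative, positive, positive

Answer: positive negative positive positive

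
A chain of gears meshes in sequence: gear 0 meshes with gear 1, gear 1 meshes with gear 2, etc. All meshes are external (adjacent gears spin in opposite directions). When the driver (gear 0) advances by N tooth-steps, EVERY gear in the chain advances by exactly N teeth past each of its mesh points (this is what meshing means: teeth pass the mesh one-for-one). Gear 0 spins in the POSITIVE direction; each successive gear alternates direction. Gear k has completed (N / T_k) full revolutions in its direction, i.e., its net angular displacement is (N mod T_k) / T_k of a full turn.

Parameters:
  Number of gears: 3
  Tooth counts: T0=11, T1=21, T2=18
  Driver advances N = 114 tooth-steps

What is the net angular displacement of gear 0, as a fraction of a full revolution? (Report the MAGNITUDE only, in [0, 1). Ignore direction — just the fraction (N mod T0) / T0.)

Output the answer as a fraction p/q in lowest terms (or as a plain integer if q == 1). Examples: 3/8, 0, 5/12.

Answer: 4/11

Derivation:
Chain of 3 gears, tooth counts: [11, 21, 18]
  gear 0: T0=11, direction=positive, advance = 114 mod 11 = 4 teeth = 4/11 turn
  gear 1: T1=21, direction=negative, advance = 114 mod 21 = 9 teeth = 9/21 turn
  gear 2: T2=18, direction=positive, advance = 114 mod 18 = 6 teeth = 6/18 turn
Gear 0: 114 mod 11 = 4
Fraction = 4 / 11 = 4/11 (gcd(4,11)=1) = 4/11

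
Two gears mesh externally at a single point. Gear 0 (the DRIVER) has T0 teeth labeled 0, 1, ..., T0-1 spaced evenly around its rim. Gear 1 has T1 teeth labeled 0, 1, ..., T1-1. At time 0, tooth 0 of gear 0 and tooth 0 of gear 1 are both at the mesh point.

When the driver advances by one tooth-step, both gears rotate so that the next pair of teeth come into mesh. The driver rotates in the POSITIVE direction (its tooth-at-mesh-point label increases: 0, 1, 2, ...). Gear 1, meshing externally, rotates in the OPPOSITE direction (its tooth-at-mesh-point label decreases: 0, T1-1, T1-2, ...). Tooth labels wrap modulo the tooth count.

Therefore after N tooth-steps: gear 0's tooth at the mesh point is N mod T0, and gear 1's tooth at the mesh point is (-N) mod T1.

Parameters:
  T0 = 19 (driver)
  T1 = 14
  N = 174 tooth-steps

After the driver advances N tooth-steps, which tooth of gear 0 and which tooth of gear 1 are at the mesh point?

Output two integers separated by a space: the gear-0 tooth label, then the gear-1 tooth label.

Answer: 3 8

Derivation:
Gear 0 (driver, T0=19): tooth at mesh = N mod T0
  174 = 9 * 19 + 3, so 174 mod 19 = 3
  gear 0 tooth = 3
Gear 1 (driven, T1=14): tooth at mesh = (-N) mod T1
  174 = 12 * 14 + 6, so 174 mod 14 = 6
  (-174) mod 14 = (-6) mod 14 = 14 - 6 = 8
Mesh after 174 steps: gear-0 tooth 3 meets gear-1 tooth 8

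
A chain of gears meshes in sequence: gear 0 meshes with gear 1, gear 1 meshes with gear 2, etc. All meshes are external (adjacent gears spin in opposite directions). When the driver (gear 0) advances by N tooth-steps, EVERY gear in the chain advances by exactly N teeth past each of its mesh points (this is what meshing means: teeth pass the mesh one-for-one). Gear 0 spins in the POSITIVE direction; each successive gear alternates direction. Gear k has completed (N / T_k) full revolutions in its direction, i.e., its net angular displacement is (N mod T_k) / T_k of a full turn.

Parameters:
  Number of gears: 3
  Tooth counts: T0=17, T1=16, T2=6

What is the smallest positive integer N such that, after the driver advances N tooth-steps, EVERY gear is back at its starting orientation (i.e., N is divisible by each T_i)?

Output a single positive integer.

Answer: 816

Derivation:
Gear k returns to start when N is a multiple of T_k.
All gears at start simultaneously when N is a common multiple of [17, 16, 6]; the smallest such N is lcm(17, 16, 6).
Start: lcm = T0 = 17
Fold in T1=16: gcd(17, 16) = 1; lcm(17, 16) = 17 * 16 / 1 = 272 / 1 = 272
Fold in T2=6: gcd(272, 6) = 2; lcm(272, 6) = 272 * 6 / 2 = 1632 / 2 = 816
Full cycle length = 816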